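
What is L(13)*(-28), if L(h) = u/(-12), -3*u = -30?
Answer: 70/3 ≈ 23.333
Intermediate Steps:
u = 10 (u = -⅓*(-30) = 10)
L(h) = -⅚ (L(h) = 10/(-12) = 10*(-1/12) = -⅚)
L(13)*(-28) = -⅚*(-28) = 70/3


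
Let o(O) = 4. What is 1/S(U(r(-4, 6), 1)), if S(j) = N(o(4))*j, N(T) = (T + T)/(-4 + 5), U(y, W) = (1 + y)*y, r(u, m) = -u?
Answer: 1/160 ≈ 0.0062500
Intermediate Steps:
U(y, W) = y*(1 + y)
N(T) = 2*T (N(T) = (2*T)/1 = (2*T)*1 = 2*T)
S(j) = 8*j (S(j) = (2*4)*j = 8*j)
1/S(U(r(-4, 6), 1)) = 1/(8*((-1*(-4))*(1 - 1*(-4)))) = 1/(8*(4*(1 + 4))) = 1/(8*(4*5)) = 1/(8*20) = 1/160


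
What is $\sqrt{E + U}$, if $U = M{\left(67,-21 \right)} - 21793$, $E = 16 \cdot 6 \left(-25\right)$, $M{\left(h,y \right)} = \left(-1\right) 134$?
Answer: $3 i \sqrt{2703} \approx 155.97 i$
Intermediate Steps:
$M{\left(h,y \right)} = -134$
$E = -2400$ ($E = 96 \left(-25\right) = -2400$)
$U = -21927$ ($U = -134 - 21793 = -21927$)
$\sqrt{E + U} = \sqrt{-2400 - 21927} = \sqrt{-24327} = 3 i \sqrt{2703}$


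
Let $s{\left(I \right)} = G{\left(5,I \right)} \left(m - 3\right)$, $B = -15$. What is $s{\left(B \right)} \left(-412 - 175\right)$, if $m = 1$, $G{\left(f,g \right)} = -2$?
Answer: $-2348$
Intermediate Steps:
$s{\left(I \right)} = 4$ ($s{\left(I \right)} = - 2 \left(1 - 3\right) = \left(-2\right) \left(-2\right) = 4$)
$s{\left(B \right)} \left(-412 - 175\right) = 4 \left(-412 - 175\right) = 4 \left(-587\right) = -2348$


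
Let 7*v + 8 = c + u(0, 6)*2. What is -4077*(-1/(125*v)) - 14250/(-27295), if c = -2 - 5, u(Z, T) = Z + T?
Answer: -51575217/682375 ≈ -75.582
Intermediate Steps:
u(Z, T) = T + Z
c = -7
v = -3/7 (v = -8/7 + (-7 + (6 + 0)*2)/7 = -8/7 + (-7 + 6*2)/7 = -8/7 + (-7 + 12)/7 = -8/7 + (⅐)*5 = -8/7 + 5/7 = -3/7 ≈ -0.42857)
-4077*(-1/(125*v)) - 14250/(-27295) = -4077/((-3/7*(-125))) - 14250/(-27295) = -4077/375/7 - 14250*(-1/27295) = -4077*7/375 + 2850/5459 = -9513/125 + 2850/5459 = -51575217/682375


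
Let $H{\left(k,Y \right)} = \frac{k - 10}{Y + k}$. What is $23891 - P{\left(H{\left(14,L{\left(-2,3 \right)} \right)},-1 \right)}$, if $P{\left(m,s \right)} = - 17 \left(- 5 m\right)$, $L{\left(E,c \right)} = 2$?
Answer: $\frac{95479}{4} \approx 23870.0$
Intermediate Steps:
$H{\left(k,Y \right)} = \frac{-10 + k}{Y + k}$
$P{\left(m,s \right)} = 85 m$
$23891 - P{\left(H{\left(14,L{\left(-2,3 \right)} \right)},-1 \right)} = 23891 - 85 \frac{-10 + 14}{2 + 14} = 23891 - 85 \cdot \frac{1}{16} \cdot 4 = 23891 - 85 \cdot \frac{1}{4} = 23891 - \frac{85}{4} = \frac{95479}{4}$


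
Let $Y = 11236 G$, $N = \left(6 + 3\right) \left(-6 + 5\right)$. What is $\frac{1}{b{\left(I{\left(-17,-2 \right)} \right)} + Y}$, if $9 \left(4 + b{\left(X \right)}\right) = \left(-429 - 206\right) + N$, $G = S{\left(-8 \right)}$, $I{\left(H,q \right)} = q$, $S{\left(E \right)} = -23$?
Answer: $- \frac{9}{2326532} \approx -3.8684 \cdot 10^{-6}$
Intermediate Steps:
$G = -23$
$N = -9$ ($N = 9 \left(-1\right) = -9$)
$b{\left(X \right)} = - \frac{680}{9}$ ($b{\left(X \right)} = -4 + \frac{\left(-429 - 206\right) - 9}{9} = -4 + \frac{-635 - 9}{9} = -4 + \frac{1}{9} \left(-644\right) = -4 - \frac{644}{9} = - \frac{680}{9}$)
$Y = -258428$ ($Y = 11236 \left(-23\right) = -258428$)
$\frac{1}{b{\left(I{\left(-17,-2 \right)} \right)} + Y} = \frac{1}{- \frac{680}{9} - 258428} = \frac{1}{- \frac{2326532}{9}} = - \frac{9}{2326532}$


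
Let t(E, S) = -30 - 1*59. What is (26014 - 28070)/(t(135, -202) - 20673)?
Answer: 1028/10381 ≈ 0.099027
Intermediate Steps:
t(E, S) = -89 (t(E, S) = -30 - 59 = -89)
(26014 - 28070)/(t(135, -202) - 20673) = (26014 - 28070)/(-89 - 20673) = -2056/(-20762) = -2056*(-1/20762) = 1028/10381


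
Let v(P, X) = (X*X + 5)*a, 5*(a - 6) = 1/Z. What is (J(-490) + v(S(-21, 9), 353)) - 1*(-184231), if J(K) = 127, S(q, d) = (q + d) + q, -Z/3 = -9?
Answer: 13994476/15 ≈ 9.3297e+5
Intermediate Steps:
Z = 27 (Z = -3*(-9) = 27)
a = 811/135 (a = 6 + (1/5)/27 = 6 + (1/5)*(1/27) = 6 + 1/135 = 811/135 ≈ 6.0074)
S(q, d) = d + 2*q (S(q, d) = (d + q) + q = d + 2*q)
v(P, X) = 811/27 + 811*X**2/135 (v(P, X) = (X*X + 5)*(811/135) = (X**2 + 5)*(811/135) = (5 + X**2)*(811/135) = 811/27 + 811*X**2/135)
(J(-490) + v(S(-21, 9), 353)) - 1*(-184231) = (127 + (811/27 + (811/135)*353**2)) - 1*(-184231) = (127 + (811/27 + (811/135)*124609)) + 184231 = (127 + (811/27 + 101057899/135)) + 184231 = (127 + 11229106/15) + 184231 = 11231011/15 + 184231 = 13994476/15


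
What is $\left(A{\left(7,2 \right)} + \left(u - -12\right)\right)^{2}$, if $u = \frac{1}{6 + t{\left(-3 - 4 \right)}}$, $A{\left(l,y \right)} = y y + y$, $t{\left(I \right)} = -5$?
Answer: $361$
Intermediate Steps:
$A{\left(l,y \right)} = y + y^{2}$ ($A{\left(l,y \right)} = y^{2} + y = y + y^{2}$)
$u = 1$ ($u = \frac{1}{6 - 5} = 1^{-1} = 1$)
$\left(A{\left(7,2 \right)} + \left(u - -12\right)\right)^{2} = \left(2 \left(1 + 2\right) + \left(1 - -12\right)\right)^{2} = \left(2 \cdot 3 + \left(1 + 12\right)\right)^{2} = \left(6 + 13\right)^{2} = 19^{2} = 361$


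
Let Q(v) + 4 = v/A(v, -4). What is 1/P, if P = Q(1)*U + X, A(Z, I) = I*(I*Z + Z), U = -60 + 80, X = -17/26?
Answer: -78/6161 ≈ -0.012660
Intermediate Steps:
X = -17/26 (X = -17*1/26 = -17/26 ≈ -0.65385)
U = 20
A(Z, I) = I*(Z + I*Z)
Q(v) = -47/12 (Q(v) = -4 + v/((-4*v*(1 - 4))) = -4 + v/((-4*v*(-3))) = -4 + v/((12*v)) = -4 + v*(1/(12*v)) = -4 + 1/12 = -47/12)
P = -6161/78 (P = -47/12*20 - 17/26 = -235/3 - 17/26 = -6161/78 ≈ -78.987)
1/P = 1/(-6161/78) = -78/6161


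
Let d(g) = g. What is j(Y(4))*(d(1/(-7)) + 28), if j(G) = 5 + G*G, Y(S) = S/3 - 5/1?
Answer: 10790/21 ≈ 513.81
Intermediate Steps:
Y(S) = -5 + S/3 (Y(S) = S*(1/3) - 5*1 = S/3 - 5 = -5 + S/3)
j(G) = 5 + G**2
j(Y(4))*(d(1/(-7)) + 28) = (5 + (-5 + (1/3)*4)**2)*(1/(-7) + 28) = (5 + (-5 + 4/3)**2)*(-1/7 + 28) = (5 + (-11/3)**2)*(195/7) = (5 + 121/9)*(195/7) = (166/9)*(195/7) = 10790/21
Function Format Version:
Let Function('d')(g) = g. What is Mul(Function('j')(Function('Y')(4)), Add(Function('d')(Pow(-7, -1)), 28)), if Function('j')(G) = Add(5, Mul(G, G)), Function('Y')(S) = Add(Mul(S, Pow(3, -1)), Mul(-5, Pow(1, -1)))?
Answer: Rational(10790, 21) ≈ 513.81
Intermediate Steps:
Function('Y')(S) = Add(-5, Mul(Rational(1, 3), S)) (Function('Y')(S) = Add(Mul(S, Rational(1, 3)), Mul(-5, 1)) = Add(Mul(Rational(1, 3), S), -5) = Add(-5, Mul(Rational(1, 3), S)))
Function('j')(G) = Add(5, Pow(G, 2))
Mul(Function('j')(Function('Y')(4)), Add(Function('d')(Pow(-7, -1)), 28)) = Mul(Add(5, Pow(Add(-5, Mul(Rational(1, 3), 4)), 2)), Add(Pow(-7, -1), 28)) = Mul(Add(5, Pow(Add(-5, Rational(4, 3)), 2)), Add(Rational(-1, 7), 28)) = Mul(Add(5, Pow(Rational(-11, 3), 2)), Rational(195, 7)) = Mul(Add(5, Rational(121, 9)), Rational(195, 7)) = Mul(Rational(166, 9), Rational(195, 7)) = Rational(10790, 21)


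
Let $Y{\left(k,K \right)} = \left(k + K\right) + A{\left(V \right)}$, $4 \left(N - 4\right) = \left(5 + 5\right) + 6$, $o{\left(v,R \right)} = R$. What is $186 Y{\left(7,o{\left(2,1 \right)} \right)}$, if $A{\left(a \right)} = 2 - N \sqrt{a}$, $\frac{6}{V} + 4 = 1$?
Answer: $1860 - 1488 i \sqrt{2} \approx 1860.0 - 2104.4 i$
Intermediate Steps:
$V = -2$ ($V = \frac{6}{-4 + 1} = \frac{6}{-3} = 6 \left(- \frac{1}{3}\right) = -2$)
$N = 8$ ($N = 4 + \frac{\left(5 + 5\right) + 6}{4} = 4 + \frac{10 + 6}{4} = 4 + \frac{1}{4} \cdot 16 = 4 + 4 = 8$)
$A{\left(a \right)} = 2 - 8 \sqrt{a}$
$Y{\left(k,K \right)} = 2 + K + k - 8 i \sqrt{2}$ ($Y{\left(k,K \right)} = \left(k + K\right) + \left(2 - 8 \sqrt{-2}\right) = \left(K + k\right) + \left(2 - 8 i \sqrt{2}\right) = 2 + K + k - 8 i \sqrt{2}$)
$186 Y{\left(7,o{\left(2,1 \right)} \right)} = 186 \left(2 + 1 + 7 - 8 i \sqrt{2}\right) = 186 \left(10 - 8 i \sqrt{2}\right) = 1860 - 1488 i \sqrt{2}$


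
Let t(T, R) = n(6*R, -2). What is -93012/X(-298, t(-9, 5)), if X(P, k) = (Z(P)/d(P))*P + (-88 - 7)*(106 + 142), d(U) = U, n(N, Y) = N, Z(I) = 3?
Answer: 93012/23557 ≈ 3.9484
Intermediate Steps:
t(T, R) = 6*R
X(P, k) = -23557 (X(P, k) = (3/P)*P + (-88 - 7)*(106 + 142) = 3 - 95*248 = 3 - 23560 = -23557)
-93012/X(-298, t(-9, 5)) = -93012/(-23557) = -93012*(-1/23557) = 93012/23557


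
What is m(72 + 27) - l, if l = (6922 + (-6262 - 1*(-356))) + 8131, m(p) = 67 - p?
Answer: -9179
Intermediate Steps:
l = 9147 (l = (6922 + (-6262 + 356)) + 8131 = (6922 - 5906) + 8131 = 1016 + 8131 = 9147)
m(72 + 27) - l = (67 - (72 + 27)) - 1*9147 = (67 - 1*99) - 9147 = (67 - 99) - 9147 = -32 - 9147 = -9179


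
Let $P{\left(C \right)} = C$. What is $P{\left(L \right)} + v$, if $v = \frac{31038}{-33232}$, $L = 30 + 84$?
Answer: $\frac{1878705}{16616} \approx 113.07$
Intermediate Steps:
$L = 114$
$v = - \frac{15519}{16616}$ ($v = 31038 \left(- \frac{1}{33232}\right) = - \frac{15519}{16616} \approx -0.93398$)
$P{\left(L \right)} + v = 114 - \frac{15519}{16616} = \frac{1878705}{16616}$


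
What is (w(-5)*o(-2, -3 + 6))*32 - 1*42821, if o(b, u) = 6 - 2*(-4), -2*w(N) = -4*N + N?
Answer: -46181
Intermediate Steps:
w(N) = 3*N/2 (w(N) = -(-4*N + N)/2 = -(-3)*N/2 = 3*N/2)
o(b, u) = 14 (o(b, u) = 6 + 8 = 14)
(w(-5)*o(-2, -3 + 6))*32 - 1*42821 = (((3/2)*(-5))*14)*32 - 1*42821 = -15/2*14*32 - 42821 = -105*32 - 42821 = -3360 - 42821 = -46181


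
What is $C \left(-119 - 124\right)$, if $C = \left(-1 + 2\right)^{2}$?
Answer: $-243$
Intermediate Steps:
$C = 1$ ($C = 1^{2} = 1$)
$C \left(-119 - 124\right) = 1 \left(-119 - 124\right) = 1 \left(-243\right) = -243$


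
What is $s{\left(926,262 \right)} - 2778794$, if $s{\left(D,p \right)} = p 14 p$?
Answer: $-1817778$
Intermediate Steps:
$s{\left(D,p \right)} = 14 p^{2}$ ($s{\left(D,p \right)} = 14 p p = 14 p^{2}$)
$s{\left(926,262 \right)} - 2778794 = 14 \cdot 262^{2} - 2778794 = 14 \cdot 68644 - 2778794 = 961016 - 2778794 = -1817778$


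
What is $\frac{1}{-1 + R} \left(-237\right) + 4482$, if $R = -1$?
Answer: $\frac{9201}{2} \approx 4600.5$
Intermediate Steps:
$\frac{1}{-1 + R} \left(-237\right) + 4482 = \frac{1}{-1 - 1} \left(-237\right) + 4482 = \frac{1}{-2} \left(-237\right) + 4482 = \left(- \frac{1}{2}\right) \left(-237\right) + 4482 = \frac{237}{2} + 4482 = \frac{9201}{2}$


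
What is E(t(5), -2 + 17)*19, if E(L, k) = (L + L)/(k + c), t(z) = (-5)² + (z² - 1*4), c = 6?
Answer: 1748/21 ≈ 83.238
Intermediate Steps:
t(z) = 21 + z² (t(z) = 25 + (z² - 4) = 25 + (-4 + z²) = 21 + z²)
E(L, k) = 2*L/(6 + k) (E(L, k) = (L + L)/(k + 6) = (2*L)/(6 + k) = 2*L/(6 + k))
E(t(5), -2 + 17)*19 = (2*(21 + 5²)/(6 + (-2 + 17)))*19 = (2*(21 + 25)/(6 + 15))*19 = (2*46/21)*19 = (2*46*(1/21))*19 = (92/21)*19 = 1748/21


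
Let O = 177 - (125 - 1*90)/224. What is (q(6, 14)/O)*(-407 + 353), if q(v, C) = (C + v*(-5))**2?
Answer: -442368/5659 ≈ -78.171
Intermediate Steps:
O = 5659/32 (O = 177 - (125 - 90)/224 = 177 - 35/224 = 177 - 1*5/32 = 177 - 5/32 = 5659/32 ≈ 176.84)
q(v, C) = (C - 5*v)**2
(q(6, 14)/O)*(-407 + 353) = ((14 - 5*6)**2/(5659/32))*(-407 + 353) = ((14 - 30)**2*(32/5659))*(-54) = ((-16)**2*(32/5659))*(-54) = (256*(32/5659))*(-54) = (8192/5659)*(-54) = -442368/5659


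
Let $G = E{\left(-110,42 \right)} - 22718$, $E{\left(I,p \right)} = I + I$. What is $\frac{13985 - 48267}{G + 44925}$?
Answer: $- \frac{34282}{21987} \approx -1.5592$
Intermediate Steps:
$E{\left(I,p \right)} = 2 I$
$G = -22938$ ($G = 2 \left(-110\right) - 22718 = -220 - 22718 = -22938$)
$\frac{13985 - 48267}{G + 44925} = \frac{13985 - 48267}{-22938 + 44925} = - \frac{34282}{21987}$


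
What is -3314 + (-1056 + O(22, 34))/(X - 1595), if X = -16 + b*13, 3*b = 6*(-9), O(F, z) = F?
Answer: -6113296/1845 ≈ -3313.4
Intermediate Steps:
b = -18 (b = (6*(-9))/3 = (⅓)*(-54) = -18)
X = -250 (X = -16 - 18*13 = -16 - 234 = -250)
-3314 + (-1056 + O(22, 34))/(X - 1595) = -3314 + (-1056 + 22)/(-250 - 1595) = -3314 - 1034/(-1845) = -3314 - 1034*(-1/1845) = -3314 + 1034/1845 = -6113296/1845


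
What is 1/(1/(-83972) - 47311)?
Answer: -83972/3972799293 ≈ -2.1137e-5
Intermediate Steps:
1/(1/(-83972) - 47311) = 1/(-1/83972 - 47311) = 1/(-3972799293/83972) = -83972/3972799293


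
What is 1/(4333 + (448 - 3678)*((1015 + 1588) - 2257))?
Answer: -1/1113247 ≈ -8.9827e-7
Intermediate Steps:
1/(4333 + (448 - 3678)*((1015 + 1588) - 2257)) = 1/(4333 - 3230*(2603 - 2257)) = 1/(4333 - 3230*346) = 1/(4333 - 1117580) = 1/(-1113247) = -1/1113247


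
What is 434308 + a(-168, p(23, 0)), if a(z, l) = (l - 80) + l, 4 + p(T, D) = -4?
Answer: 434212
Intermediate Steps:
p(T, D) = -8 (p(T, D) = -4 - 4 = -8)
a(z, l) = -80 + 2*l (a(z, l) = (-80 + l) + l = -80 + 2*l)
434308 + a(-168, p(23, 0)) = 434308 + (-80 + 2*(-8)) = 434308 + (-80 - 16) = 434308 - 96 = 434212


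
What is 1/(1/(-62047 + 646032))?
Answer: 583985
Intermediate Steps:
1/(1/(-62047 + 646032)) = 1/(1/583985) = 583985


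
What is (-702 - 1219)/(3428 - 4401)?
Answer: 1921/973 ≈ 1.9743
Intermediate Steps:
(-702 - 1219)/(3428 - 4401) = -1921/(-973) = -1921*(-1/973) = 1921/973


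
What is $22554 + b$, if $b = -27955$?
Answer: $-5401$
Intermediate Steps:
$22554 + b = 22554 - 27955 = -5401$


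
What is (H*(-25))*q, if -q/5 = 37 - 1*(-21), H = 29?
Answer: 210250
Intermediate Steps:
q = -290 (q = -5*(37 - 1*(-21)) = -5*(37 + 21) = -5*58 = -290)
(H*(-25))*q = (29*(-25))*(-290) = -725*(-290) = 210250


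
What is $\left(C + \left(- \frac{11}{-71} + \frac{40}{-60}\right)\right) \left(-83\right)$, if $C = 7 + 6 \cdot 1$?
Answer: $- \frac{220780}{213} \approx -1036.5$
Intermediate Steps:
$C = 13$ ($C = 7 + 6 = 13$)
$\left(C + \left(- \frac{11}{-71} + \frac{40}{-60}\right)\right) \left(-83\right) = \left(13 + \left(- \frac{11}{-71} + \frac{40}{-60}\right)\right) \left(-83\right) = \left(13 + \left(\left(-11\right) \left(- \frac{1}{71}\right) + 40 \left(- \frac{1}{60}\right)\right)\right) \left(-83\right) = \left(13 + \left(\frac{11}{71} - \frac{2}{3}\right)\right) \left(-83\right) = \left(13 - \frac{109}{213}\right) \left(-83\right) = \frac{2660}{213} \left(-83\right) = - \frac{220780}{213}$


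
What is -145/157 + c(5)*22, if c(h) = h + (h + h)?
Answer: 51665/157 ≈ 329.08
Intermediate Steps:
c(h) = 3*h (c(h) = h + 2*h = 3*h)
-145/157 + c(5)*22 = -145/157 + (3*5)*22 = -145*1/157 + 15*22 = -145/157 + 330 = 51665/157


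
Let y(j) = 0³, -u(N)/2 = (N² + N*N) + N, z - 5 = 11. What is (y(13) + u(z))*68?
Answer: -71808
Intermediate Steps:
z = 16 (z = 5 + 11 = 16)
u(N) = -4*N² - 2*N (u(N) = -2*((N² + N*N) + N) = -2*((N² + N²) + N) = -2*(2*N² + N) = -2*(N + 2*N²) = -4*N² - 2*N)
y(j) = 0
(y(13) + u(z))*68 = (0 - 2*16*(1 + 2*16))*68 = (0 - 2*16*(1 + 32))*68 = (0 - 2*16*33)*68 = (0 - 1056)*68 = -1056*68 = -71808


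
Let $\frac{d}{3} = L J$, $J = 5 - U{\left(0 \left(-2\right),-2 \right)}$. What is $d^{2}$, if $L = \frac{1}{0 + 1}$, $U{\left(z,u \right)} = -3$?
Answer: $576$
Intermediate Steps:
$L = 1$ ($L = 1^{-1} = 1$)
$J = 8$ ($J = 5 - -3 = 5 + 3 = 8$)
$d = 24$ ($d = 3 \cdot 1 \cdot 8 = 3 \cdot 8 = 24$)
$d^{2} = 24^{2} = 576$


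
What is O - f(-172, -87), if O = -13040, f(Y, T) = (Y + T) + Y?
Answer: -12609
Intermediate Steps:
f(Y, T) = T + 2*Y (f(Y, T) = (T + Y) + Y = T + 2*Y)
O - f(-172, -87) = -13040 - (-87 + 2*(-172)) = -13040 - (-87 - 344) = -13040 - 1*(-431) = -13040 + 431 = -12609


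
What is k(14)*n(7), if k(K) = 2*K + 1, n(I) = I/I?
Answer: 29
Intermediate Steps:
n(I) = 1
k(K) = 1 + 2*K
k(14)*n(7) = (1 + 2*14)*1 = (1 + 28)*1 = 29*1 = 29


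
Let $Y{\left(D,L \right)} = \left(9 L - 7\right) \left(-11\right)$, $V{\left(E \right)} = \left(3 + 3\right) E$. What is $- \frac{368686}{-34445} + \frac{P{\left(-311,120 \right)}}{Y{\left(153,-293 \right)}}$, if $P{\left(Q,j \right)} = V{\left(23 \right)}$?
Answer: $\frac{64624199}{6034930} \approx 10.708$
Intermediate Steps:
$V{\left(E \right)} = 6 E$
$P{\left(Q,j \right)} = 138$ ($P{\left(Q,j \right)} = 6 \cdot 23 = 138$)
$Y{\left(D,L \right)} = 77 - 99 L$ ($Y{\left(D,L \right)} = \left(-7 + 9 L\right) \left(-11\right) = 77 - 99 L$)
$- \frac{368686}{-34445} + \frac{P{\left(-311,120 \right)}}{Y{\left(153,-293 \right)}} = - \frac{368686}{-34445} + \frac{138}{77 - -29007} = \left(-368686\right) \left(- \frac{1}{34445}\right) + \frac{138}{77 + 29007} = \frac{4442}{415} + \frac{138}{29084} = \frac{4442}{415} + 138 \cdot \frac{1}{29084} = \frac{4442}{415} + \frac{69}{14542} = \frac{64624199}{6034930}$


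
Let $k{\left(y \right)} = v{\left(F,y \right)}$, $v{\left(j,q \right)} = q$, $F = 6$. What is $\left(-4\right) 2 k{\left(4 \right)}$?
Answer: $-32$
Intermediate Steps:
$k{\left(y \right)} = y$
$\left(-4\right) 2 k{\left(4 \right)} = \left(-4\right) 2 \cdot 4 = \left(-8\right) 4 = -32$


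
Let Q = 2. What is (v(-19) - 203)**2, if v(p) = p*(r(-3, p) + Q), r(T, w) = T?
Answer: 33856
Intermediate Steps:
v(p) = -p (v(p) = p*(-3 + 2) = p*(-1) = -p)
(v(-19) - 203)**2 = (-1*(-19) - 203)**2 = (19 - 203)**2 = (-184)**2 = 33856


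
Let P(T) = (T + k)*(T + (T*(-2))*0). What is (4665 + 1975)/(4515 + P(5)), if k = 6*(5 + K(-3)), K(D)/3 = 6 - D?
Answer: 332/275 ≈ 1.2073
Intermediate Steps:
K(D) = 18 - 3*D (K(D) = 3*(6 - D) = 18 - 3*D)
k = 192 (k = 6*(5 + (18 - 3*(-3))) = 6*(5 + (18 + 9)) = 6*(5 + 27) = 6*32 = 192)
P(T) = T*(192 + T) (P(T) = (T + 192)*(T + (T*(-2))*0) = (192 + T)*(T - 2*T*0) = (192 + T)*(T + 0) = (192 + T)*T = T*(192 + T))
(4665 + 1975)/(4515 + P(5)) = (4665 + 1975)/(4515 + 5*(192 + 5)) = 6640/(4515 + 5*197) = 6640/(4515 + 985) = 6640/5500 = 6640*(1/5500) = 332/275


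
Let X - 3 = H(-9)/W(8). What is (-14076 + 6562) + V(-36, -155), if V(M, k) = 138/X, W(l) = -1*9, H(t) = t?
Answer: -14959/2 ≈ -7479.5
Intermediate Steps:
W(l) = -9
X = 4 (X = 3 - 9/(-9) = 3 - 9*(-1/9) = 3 + 1 = 4)
V(M, k) = 69/2 (V(M, k) = 138/4 = 138*(1/4) = 69/2)
(-14076 + 6562) + V(-36, -155) = (-14076 + 6562) + 69/2 = -7514 + 69/2 = -14959/2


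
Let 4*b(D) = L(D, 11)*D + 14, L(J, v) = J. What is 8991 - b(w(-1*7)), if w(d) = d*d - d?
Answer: 16407/2 ≈ 8203.5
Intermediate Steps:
w(d) = d² - d
b(D) = 7/2 + D²/4 (b(D) = (D*D + 14)/4 = (D² + 14)/4 = (14 + D²)/4 = 7/2 + D²/4)
8991 - b(w(-1*7)) = 8991 - (7/2 + ((-1*7)*(-1 - 1*7))²/4) = 8991 - (7/2 + (-7*(-1 - 7))²/4) = 8991 - (7/2 + (-7*(-8))²/4) = 8991 - (7/2 + (¼)*56²) = 8991 - (7/2 + (¼)*3136) = 8991 - (7/2 + 784) = 8991 - 1*1575/2 = 8991 - 1575/2 = 16407/2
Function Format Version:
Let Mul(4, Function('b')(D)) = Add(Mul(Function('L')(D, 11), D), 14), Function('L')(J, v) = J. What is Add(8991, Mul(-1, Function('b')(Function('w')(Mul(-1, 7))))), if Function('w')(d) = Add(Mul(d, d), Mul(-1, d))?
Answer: Rational(16407, 2) ≈ 8203.5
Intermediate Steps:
Function('w')(d) = Add(Pow(d, 2), Mul(-1, d))
Function('b')(D) = Add(Rational(7, 2), Mul(Rational(1, 4), Pow(D, 2))) (Function('b')(D) = Mul(Rational(1, 4), Add(Mul(D, D), 14)) = Mul(Rational(1, 4), Add(Pow(D, 2), 14)) = Mul(Rational(1, 4), Add(14, Pow(D, 2))) = Add(Rational(7, 2), Mul(Rational(1, 4), Pow(D, 2))))
Add(8991, Mul(-1, Function('b')(Function('w')(Mul(-1, 7))))) = Add(8991, Mul(-1, Add(Rational(7, 2), Mul(Rational(1, 4), Pow(Mul(Mul(-1, 7), Add(-1, Mul(-1, 7))), 2))))) = Add(8991, Mul(-1, Add(Rational(7, 2), Mul(Rational(1, 4), Pow(Mul(-7, Add(-1, -7)), 2))))) = Add(8991, Mul(-1, Add(Rational(7, 2), Mul(Rational(1, 4), Pow(Mul(-7, -8), 2))))) = Add(8991, Mul(-1, Add(Rational(7, 2), Mul(Rational(1, 4), Pow(56, 2))))) = Add(8991, Mul(-1, Add(Rational(7, 2), Mul(Rational(1, 4), 3136)))) = Add(8991, Mul(-1, Add(Rational(7, 2), 784))) = Add(8991, Mul(-1, Rational(1575, 2))) = Add(8991, Rational(-1575, 2)) = Rational(16407, 2)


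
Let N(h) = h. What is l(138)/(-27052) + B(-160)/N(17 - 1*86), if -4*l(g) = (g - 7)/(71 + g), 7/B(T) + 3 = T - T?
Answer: 158335421/4681402704 ≈ 0.033822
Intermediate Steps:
B(T) = -7/3 (B(T) = 7/(-3 + (T - T)) = 7/(-3 + 0) = 7/(-3) = 7*(-⅓) = -7/3)
l(g) = -(-7 + g)/(4*(71 + g)) (l(g) = -(g - 7)/(4*(71 + g)) = -(-7 + g)/(4*(71 + g)))
l(138)/(-27052) + B(-160)/N(17 - 1*86) = ((7 - 1*138)/(4*(71 + 138)))/(-27052) - 7/(3*(17 - 1*86)) = ((¼)*(7 - 138)/209)*(-1/27052) - 7/(3*(17 - 86)) = ((¼)*(1/209)*(-131))*(-1/27052) - 7/3/(-69) = -131/836*(-1/27052) - 7/3*(-1/69) = 131/22615472 + 7/207 = 158335421/4681402704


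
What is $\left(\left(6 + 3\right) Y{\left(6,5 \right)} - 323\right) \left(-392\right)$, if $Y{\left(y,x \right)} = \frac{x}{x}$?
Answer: $123088$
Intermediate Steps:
$Y{\left(y,x \right)} = 1$
$\left(\left(6 + 3\right) Y{\left(6,5 \right)} - 323\right) \left(-392\right) = \left(\left(6 + 3\right) 1 - 323\right) \left(-392\right) = \left(9 \cdot 1 - 323\right) \left(-392\right) = \left(9 - 323\right) \left(-392\right) = \left(-314\right) \left(-392\right) = 123088$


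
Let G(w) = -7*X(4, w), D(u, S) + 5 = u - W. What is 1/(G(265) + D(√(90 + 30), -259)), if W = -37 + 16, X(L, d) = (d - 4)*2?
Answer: -1819/6617462 - √30/6617462 ≈ -0.00027571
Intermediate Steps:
X(L, d) = -8 + 2*d (X(L, d) = (-4 + d)*2 = -8 + 2*d)
W = -21
D(u, S) = 16 + u (D(u, S) = -5 + (u - 1*(-21)) = -5 + (u + 21) = -5 + (21 + u) = 16 + u)
G(w) = 56 - 14*w (G(w) = -7*(-8 + 2*w) = 56 - 14*w)
1/(G(265) + D(√(90 + 30), -259)) = 1/((56 - 14*265) + (16 + √(90 + 30))) = 1/((56 - 3710) + (16 + √120)) = 1/(-3654 + (16 + 2*√30)) = 1/(-3638 + 2*√30)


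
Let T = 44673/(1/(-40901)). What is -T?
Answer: 1827170373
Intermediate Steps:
T = -1827170373 (T = 44673/(-1/40901) = 44673*(-40901) = -1827170373)
-T = -1*(-1827170373) = 1827170373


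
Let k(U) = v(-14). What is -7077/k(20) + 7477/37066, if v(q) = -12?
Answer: 43734301/74132 ≈ 589.95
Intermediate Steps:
k(U) = -12
-7077/k(20) + 7477/37066 = -7077/(-12) + 7477/37066 = -7077*(-1/12) + 7477*(1/37066) = 2359/4 + 7477/37066 = 43734301/74132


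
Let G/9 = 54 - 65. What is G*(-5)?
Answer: 495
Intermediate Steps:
G = -99 (G = 9*(54 - 65) = 9*(-11) = -99)
G*(-5) = -99*(-5) = 495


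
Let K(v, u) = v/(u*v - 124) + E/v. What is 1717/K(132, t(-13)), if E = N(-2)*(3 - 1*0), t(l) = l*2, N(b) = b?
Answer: -1975358/95 ≈ -20793.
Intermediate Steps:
t(l) = 2*l
E = -6 (E = -2*(3 - 1*0) = -2*(3 + 0) = -2*3 = -6)
K(v, u) = -6/v + v/(-124 + u*v) (K(v, u) = v/(u*v - 124) - 6/v = v/(-124 + u*v) - 6/v = -6/v + v/(-124 + u*v))
1717/K(132, t(-13)) = 1717/(((744 + 132² - 6*2*(-13)*132)/(132*(-124 + (2*(-13))*132)))) = 1717/(((744 + 17424 - 6*(-26)*132)/(132*(-124 - 26*132)))) = 1717/(((744 + 17424 + 20592)/(132*(-124 - 3432)))) = 1717/(((1/132)*38760/(-3556))) = 1717/(((1/132)*(-1/3556)*38760)) = 1717/(-1615/19558) = 1717*(-19558/1615) = -1975358/95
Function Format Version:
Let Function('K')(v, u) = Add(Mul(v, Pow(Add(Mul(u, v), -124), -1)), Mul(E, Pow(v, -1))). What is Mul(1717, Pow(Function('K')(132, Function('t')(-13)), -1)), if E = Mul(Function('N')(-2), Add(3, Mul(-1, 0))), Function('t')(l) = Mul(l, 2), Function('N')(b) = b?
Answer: Rational(-1975358, 95) ≈ -20793.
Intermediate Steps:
Function('t')(l) = Mul(2, l)
E = -6 (E = Mul(-2, Add(3, Mul(-1, 0))) = Mul(-2, Add(3, 0)) = Mul(-2, 3) = -6)
Function('K')(v, u) = Add(Mul(-6, Pow(v, -1)), Mul(v, Pow(Add(-124, Mul(u, v)), -1))) (Function('K')(v, u) = Add(Mul(v, Pow(Add(Mul(u, v), -124), -1)), Mul(-6, Pow(v, -1))) = Add(Mul(v, Pow(Add(-124, Mul(u, v)), -1)), Mul(-6, Pow(v, -1))) = Add(Mul(-6, Pow(v, -1)), Mul(v, Pow(Add(-124, Mul(u, v)), -1))))
Mul(1717, Pow(Function('K')(132, Function('t')(-13)), -1)) = Mul(1717, Pow(Mul(Pow(132, -1), Pow(Add(-124, Mul(Mul(2, -13), 132)), -1), Add(744, Pow(132, 2), Mul(-6, Mul(2, -13), 132))), -1)) = Mul(1717, Pow(Mul(Rational(1, 132), Pow(Add(-124, Mul(-26, 132)), -1), Add(744, 17424, Mul(-6, -26, 132))), -1)) = Mul(1717, Pow(Mul(Rational(1, 132), Pow(Add(-124, -3432), -1), Add(744, 17424, 20592)), -1)) = Mul(1717, Pow(Mul(Rational(1, 132), Pow(-3556, -1), 38760), -1)) = Mul(1717, Pow(Mul(Rational(1, 132), Rational(-1, 3556), 38760), -1)) = Mul(1717, Pow(Rational(-1615, 19558), -1)) = Mul(1717, Rational(-19558, 1615)) = Rational(-1975358, 95)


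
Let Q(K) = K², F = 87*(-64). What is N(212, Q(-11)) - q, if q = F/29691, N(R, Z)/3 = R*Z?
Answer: 761635388/9897 ≈ 76956.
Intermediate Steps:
F = -5568
N(R, Z) = 3*R*Z (N(R, Z) = 3*(R*Z) = 3*R*Z)
q = -1856/9897 (q = -5568/29691 = -5568*1/29691 = -1856/9897 ≈ -0.18753)
N(212, Q(-11)) - q = 3*212*(-11)² - 1*(-1856/9897) = 3*212*121 + 1856/9897 = 76956 + 1856/9897 = 761635388/9897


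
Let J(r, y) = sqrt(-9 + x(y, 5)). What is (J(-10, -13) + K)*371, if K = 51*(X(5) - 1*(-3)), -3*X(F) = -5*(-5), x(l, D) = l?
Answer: -100912 + 371*I*sqrt(22) ≈ -1.0091e+5 + 1740.1*I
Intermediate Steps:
X(F) = -25/3 (X(F) = -(-5)*(-5)/3 = -1/3*25 = -25/3)
J(r, y) = sqrt(-9 + y)
K = -272 (K = 51*(-25/3 - 1*(-3)) = 51*(-25/3 + 3) = 51*(-16/3) = -272)
(J(-10, -13) + K)*371 = (sqrt(-9 - 13) - 272)*371 = (sqrt(-22) - 272)*371 = (I*sqrt(22) - 272)*371 = (-272 + I*sqrt(22))*371 = -100912 + 371*I*sqrt(22)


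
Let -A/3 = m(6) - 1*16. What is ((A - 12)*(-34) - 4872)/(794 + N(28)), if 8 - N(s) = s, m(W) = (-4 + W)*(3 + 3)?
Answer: -812/129 ≈ -6.2946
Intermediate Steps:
m(W) = -24 + 6*W (m(W) = (-4 + W)*6 = -24 + 6*W)
A = 12 (A = -3*((-24 + 6*6) - 1*16) = -3*((-24 + 36) - 16) = -3*(12 - 16) = -3*(-4) = 12)
N(s) = 8 - s
((A - 12)*(-34) - 4872)/(794 + N(28)) = ((12 - 12)*(-34) - 4872)/(794 + (8 - 1*28)) = (0*(-34) - 4872)/(794 + (8 - 28)) = (0 - 4872)/(794 - 20) = -4872/774 = -4872*1/774 = -812/129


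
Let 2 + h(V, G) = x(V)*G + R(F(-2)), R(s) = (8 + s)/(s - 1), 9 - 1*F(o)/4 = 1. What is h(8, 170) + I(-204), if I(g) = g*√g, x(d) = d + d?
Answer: 84298/31 - 408*I*√51 ≈ 2719.3 - 2913.7*I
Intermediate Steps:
F(o) = 32 (F(o) = 36 - 4*1 = 36 - 4 = 32)
x(d) = 2*d
R(s) = (8 + s)/(-1 + s)
I(g) = g^(3/2)
h(V, G) = -22/31 + 2*G*V (h(V, G) = -2 + ((2*V)*G + (8 + 32)/(-1 + 32)) = -2 + (2*G*V + 40/31) = -2 + (40/31 + 2*G*V) = -22/31 + 2*G*V)
h(8, 170) + I(-204) = (-22/31 + 2*170*8) + (-204)^(3/2) = (-22/31 + 2720) - 408*I*√51 = 84298/31 - 408*I*√51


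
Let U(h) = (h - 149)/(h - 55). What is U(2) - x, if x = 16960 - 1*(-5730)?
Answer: -1202423/53 ≈ -22687.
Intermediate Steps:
x = 22690 (x = 16960 + 5730 = 22690)
U(h) = (-149 + h)/(-55 + h)
U(2) - x = (-149 + 2)/(-55 + 2) - 1*22690 = -147/(-53) - 22690 = -1/53*(-147) - 22690 = 147/53 - 22690 = -1202423/53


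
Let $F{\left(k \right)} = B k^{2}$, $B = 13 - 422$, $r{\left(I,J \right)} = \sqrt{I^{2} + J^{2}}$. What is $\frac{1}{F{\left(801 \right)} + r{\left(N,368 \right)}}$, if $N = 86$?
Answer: $- \frac{262414809}{68861531982363661} - \frac{2 \sqrt{35705}}{68861531982363661} \approx -3.8108 \cdot 10^{-9}$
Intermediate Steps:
$B = -409$
$F{\left(k \right)} = - 409 k^{2}$
$\frac{1}{F{\left(801 \right)} + r{\left(N,368 \right)}} = \frac{1}{- 409 \cdot 801^{2} + \sqrt{86^{2} + 368^{2}}} = \frac{1}{\left(-409\right) 641601 + \sqrt{7396 + 135424}} = \frac{1}{-262414809 + \sqrt{142820}} = \frac{1}{-262414809 + 2 \sqrt{35705}}$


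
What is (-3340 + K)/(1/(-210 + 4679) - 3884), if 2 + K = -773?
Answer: 3677987/3471519 ≈ 1.0595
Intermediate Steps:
K = -775 (K = -2 - 773 = -775)
(-3340 + K)/(1/(-210 + 4679) - 3884) = (-3340 - 775)/(1/(-210 + 4679) - 3884) = -4115/(1/4469 - 3884) = -4115/(-17357595/4469) = -4115*(-4469/17357595) = 3677987/3471519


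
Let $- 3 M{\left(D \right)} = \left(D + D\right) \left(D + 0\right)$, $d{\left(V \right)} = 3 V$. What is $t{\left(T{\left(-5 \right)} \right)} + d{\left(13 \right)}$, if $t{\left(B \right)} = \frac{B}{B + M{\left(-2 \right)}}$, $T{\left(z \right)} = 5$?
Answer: $\frac{288}{7} \approx 41.143$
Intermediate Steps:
$M{\left(D \right)} = - \frac{2 D^{2}}{3}$ ($M{\left(D \right)} = - \frac{\left(D + D\right) \left(D + 0\right)}{3} = - \frac{2 D D}{3} = - \frac{2 D^{2}}{3}$)
$t{\left(B \right)} = \frac{B}{- \frac{8}{3} + B}$ ($t{\left(B \right)} = \frac{B}{B - \frac{2 \left(-2\right)^{2}}{3}} = \frac{B}{B - \frac{8}{3}} = \frac{B}{- \frac{8}{3} + B}$)
$t{\left(T{\left(-5 \right)} \right)} + d{\left(13 \right)} = 3 \cdot 5 \frac{1}{-8 + 3 \cdot 5} + 3 \cdot 13 = 3 \cdot 5 \frac{1}{-8 + 15} + 39 = 3 \cdot 5 \cdot \frac{1}{7} + 39 = \frac{15}{7} + 39 = \frac{288}{7}$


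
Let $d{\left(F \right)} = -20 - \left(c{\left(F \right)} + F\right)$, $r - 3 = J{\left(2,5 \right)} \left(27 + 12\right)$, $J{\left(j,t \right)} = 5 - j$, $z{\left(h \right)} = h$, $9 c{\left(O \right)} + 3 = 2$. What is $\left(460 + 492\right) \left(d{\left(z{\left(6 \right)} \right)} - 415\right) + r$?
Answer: $- \frac{3776456}{9} \approx -4.1961 \cdot 10^{5}$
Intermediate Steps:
$c{\left(O \right)} = - \frac{1}{9}$ ($c{\left(O \right)} = - \frac{1}{3} + \frac{1}{9} \cdot 2 = - \frac{1}{3} + \frac{2}{9} = - \frac{1}{9}$)
$r = 120$ ($r = 3 + \left(5 - 2\right) \left(27 + 12\right) = 3 + \left(5 - 2\right) 39 = 3 + 3 \cdot 39 = 3 + 117 = 120$)
$d{\left(F \right)} = - \frac{179}{9} - F$ ($d{\left(F \right)} = -20 - \left(- \frac{1}{9} + F\right) = - \frac{179}{9} - F$)
$\left(460 + 492\right) \left(d{\left(z{\left(6 \right)} \right)} - 415\right) + r = \left(460 + 492\right) \left(\left(- \frac{179}{9} - 6\right) - 415\right) + 120 = 952 \left(\left(- \frac{179}{9} - 6\right) - 415\right) + 120 = 952 \left(- \frac{233}{9} - 415\right) + 120 = 952 \left(- \frac{3968}{9}\right) + 120 = - \frac{3777536}{9} + 120 = - \frac{3776456}{9}$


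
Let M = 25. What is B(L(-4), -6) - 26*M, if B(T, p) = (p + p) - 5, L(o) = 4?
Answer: -667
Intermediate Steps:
B(T, p) = -5 + 2*p (B(T, p) = 2*p - 5 = -5 + 2*p)
B(L(-4), -6) - 26*M = (-5 + 2*(-6)) - 26*25 = (-5 - 12) - 650 = -17 - 650 = -667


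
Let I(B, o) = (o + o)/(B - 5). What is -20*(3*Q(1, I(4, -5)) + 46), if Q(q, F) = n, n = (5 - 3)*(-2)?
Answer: -680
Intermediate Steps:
n = -4 (n = 2*(-2) = -4)
I(B, o) = 2*o/(-5 + B) (I(B, o) = (2*o)/(-5 + B) = 2*o/(-5 + B))
Q(q, F) = -4
-20*(3*Q(1, I(4, -5)) + 46) = -20*(3*(-4) + 46) = -20*(-12 + 46) = -20*34 = -680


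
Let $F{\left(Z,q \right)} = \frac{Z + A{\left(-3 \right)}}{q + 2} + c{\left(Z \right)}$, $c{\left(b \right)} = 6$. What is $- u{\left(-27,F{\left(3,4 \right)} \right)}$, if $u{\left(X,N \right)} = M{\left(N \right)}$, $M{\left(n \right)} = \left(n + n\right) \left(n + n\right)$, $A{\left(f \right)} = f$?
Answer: $-144$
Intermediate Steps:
$M{\left(n \right)} = 4 n^{2}$ ($M{\left(n \right)} = 2 n 2 n = 4 n^{2}$)
$F{\left(Z,q \right)} = 6 + \frac{-3 + Z}{2 + q}$ ($F{\left(Z,q \right)} = \frac{Z - 3}{q + 2} + 6 = \frac{-3 + Z}{2 + q} + 6 = 6 + \frac{-3 + Z}{2 + q}$)
$u{\left(X,N \right)} = 4 N^{2}$
$- u{\left(-27,F{\left(3,4 \right)} \right)} = - 4 \left(\frac{9 + 3 + 6 \cdot 4}{2 + 4}\right)^{2} = - 4 \left(\frac{9 + 3 + 24}{6}\right)^{2} = - 4 \left(\frac{1}{6} \cdot 36\right)^{2} = - 4 \cdot 6^{2} = - 4 \cdot 36 = \left(-1\right) 144 = -144$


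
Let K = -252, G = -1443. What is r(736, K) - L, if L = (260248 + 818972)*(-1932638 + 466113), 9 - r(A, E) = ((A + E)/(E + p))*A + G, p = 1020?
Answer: 9496218668929/6 ≈ 1.5827e+12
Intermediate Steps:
r(A, E) = 1452 - A*(A + E)/(1020 + E) (r(A, E) = 9 - (((A + E)/(E + 1020))*A - 1443) = 9 - (((A + E)/(1020 + E))*A - 1443) = 9 - (A*(A + E)/(1020 + E) - 1443) = 9 - (-1443 + A*(A + E)/(1020 + E)) = 9 + (1443 - A*(A + E)/(1020 + E)) = 1452 - A*(A + E)/(1020 + E))
L = -1582703110500 (L = 1079220*(-1466525) = -1582703110500)
r(736, K) - L = (1481040 - 1*736² + 1452*(-252) - 1*736*(-252))/(1020 - 252) - 1*(-1582703110500) = (1481040 - 1*541696 - 365904 + 185472)/768 + 1582703110500 = (1481040 - 541696 - 365904 + 185472)/768 + 1582703110500 = (1/768)*758912 + 1582703110500 = 5929/6 + 1582703110500 = 9496218668929/6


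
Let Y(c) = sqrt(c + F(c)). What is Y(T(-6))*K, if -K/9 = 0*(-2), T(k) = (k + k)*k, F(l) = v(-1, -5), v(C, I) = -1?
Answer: 0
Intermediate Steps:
F(l) = -1
T(k) = 2*k**2 (T(k) = (2*k)*k = 2*k**2)
Y(c) = sqrt(-1 + c) (Y(c) = sqrt(c - 1) = sqrt(-1 + c))
K = 0 (K = -0*(-2) = -9*0 = 0)
Y(T(-6))*K = sqrt(-1 + 2*(-6)**2)*0 = sqrt(-1 + 2*36)*0 = sqrt(-1 + 72)*0 = sqrt(71)*0 = 0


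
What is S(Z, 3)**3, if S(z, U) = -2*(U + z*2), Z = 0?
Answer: -216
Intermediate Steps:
S(z, U) = -4*z - 2*U (S(z, U) = -2*(U + 2*z) = -4*z - 2*U)
S(Z, 3)**3 = (-4*0 - 2*3)**3 = (0 - 6)**3 = (-6)**3 = -216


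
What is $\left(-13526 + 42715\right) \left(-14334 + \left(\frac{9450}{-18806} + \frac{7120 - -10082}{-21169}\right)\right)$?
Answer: $- \frac{83290072308102441}{199052107} \approx -4.1843 \cdot 10^{8}$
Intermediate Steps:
$\left(-13526 + 42715\right) \left(-14334 + \left(\frac{9450}{-18806} + \frac{7120 - -10082}{-21169}\right)\right) = 29189 \left(-14334 + \left(9450 \left(- \frac{1}{18806}\right) + \left(7120 + 10082\right) \left(- \frac{1}{21169}\right)\right)\right) = 29189 \left(-14334 + \left(- \frac{4725}{9403} + 17202 \left(- \frac{1}{21169}\right)\right)\right) = 29189 \left(-14334 - \frac{261773931}{199052107}\right) = 29189 \left(- \frac{2853474675669}{199052107}\right) = - \frac{83290072308102441}{199052107}$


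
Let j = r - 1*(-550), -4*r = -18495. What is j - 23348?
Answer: -72697/4 ≈ -18174.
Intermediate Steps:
r = 18495/4 (r = -¼*(-18495) = 18495/4 ≈ 4623.8)
j = 20695/4 (j = 18495/4 - 1*(-550) = 18495/4 + 550 = 20695/4 ≈ 5173.8)
j - 23348 = 20695/4 - 23348 = -72697/4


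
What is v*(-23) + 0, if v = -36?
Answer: 828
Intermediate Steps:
v*(-23) + 0 = -36*(-23) + 0 = 828 + 0 = 828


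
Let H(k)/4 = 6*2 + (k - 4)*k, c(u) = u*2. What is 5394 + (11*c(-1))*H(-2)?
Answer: 3282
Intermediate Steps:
c(u) = 2*u
H(k) = 48 + 4*k*(-4 + k) (H(k) = 4*(6*2 + (k - 4)*k) = 4*(12 + (-4 + k)*k) = 4*(12 + k*(-4 + k)) = 48 + 4*k*(-4 + k))
5394 + (11*c(-1))*H(-2) = 5394 + (11*(2*(-1)))*(48 - 16*(-2) + 4*(-2)**2) = 5394 + (11*(-2))*(48 + 32 + 4*4) = 5394 - 22*(48 + 32 + 16) = 5394 - 22*96 = 5394 - 2112 = 3282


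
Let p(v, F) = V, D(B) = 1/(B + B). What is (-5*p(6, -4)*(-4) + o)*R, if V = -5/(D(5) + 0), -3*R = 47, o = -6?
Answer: 47282/3 ≈ 15761.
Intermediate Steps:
R = -47/3 (R = -⅓*47 = -47/3 ≈ -15.667)
D(B) = 1/(2*B)
V = -50 (V = -5/((½)/5 + 0) = -5/((½)*(⅕) + 0) = -5/(⅒ + 0) = -5/⅒ = -5*10 = -50)
p(v, F) = -50
(-5*p(6, -4)*(-4) + o)*R = (-5*(-50)*(-4) - 6)*(-47/3) = (250*(-4) - 6)*(-47/3) = (-1000 - 6)*(-47/3) = -1006*(-47/3) = 47282/3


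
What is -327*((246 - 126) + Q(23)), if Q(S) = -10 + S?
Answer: -43491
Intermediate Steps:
-327*((246 - 126) + Q(23)) = -327*((246 - 126) + (-10 + 23)) = -327*(120 + 13) = -327*133 = -43491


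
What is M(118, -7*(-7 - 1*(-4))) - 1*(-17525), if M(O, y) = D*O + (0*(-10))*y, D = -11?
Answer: 16227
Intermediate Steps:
M(O, y) = -11*O (M(O, y) = -11*O + (0*(-10))*y = -11*O + 0*y = -11*O + 0 = -11*O)
M(118, -7*(-7 - 1*(-4))) - 1*(-17525) = -11*118 - 1*(-17525) = -1298 + 17525 = 16227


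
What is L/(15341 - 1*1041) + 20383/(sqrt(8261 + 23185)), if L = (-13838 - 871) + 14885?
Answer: 4/325 + 20383*sqrt(3494)/10482 ≈ 114.96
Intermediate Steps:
L = 176 (L = -14709 + 14885 = 176)
L/(15341 - 1*1041) + 20383/(sqrt(8261 + 23185)) = 176/(15341 - 1*1041) + 20383/(sqrt(8261 + 23185)) = 176/(15341 - 1041) + 20383/(sqrt(31446)) = 176/14300 + 20383/((3*sqrt(3494))) = 176*(1/14300) + 20383*(sqrt(3494)/10482) = 4/325 + 20383*sqrt(3494)/10482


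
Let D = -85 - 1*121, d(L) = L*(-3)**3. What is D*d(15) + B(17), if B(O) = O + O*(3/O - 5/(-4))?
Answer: 333885/4 ≈ 83471.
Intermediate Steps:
d(L) = -27*L (d(L) = L*(-27) = -27*L)
D = -206 (D = -85 - 121 = -206)
B(O) = O + O*(5/4 + 3/O) (B(O) = O + O*(3/O - 5*(-1/4)) = O + O*(3/O + 5/4) = O + O*(5/4 + 3/O))
D*d(15) + B(17) = -(-5562)*15 + (3 + (9/4)*17) = -206*(-405) + (3 + 153/4) = 83430 + 165/4 = 333885/4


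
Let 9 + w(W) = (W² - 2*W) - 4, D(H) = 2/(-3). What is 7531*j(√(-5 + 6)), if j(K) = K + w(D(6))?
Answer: -692852/9 ≈ -76984.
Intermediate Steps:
D(H) = -⅔ (D(H) = 2*(-⅓) = -⅔)
w(W) = -13 + W² - 2*W (w(W) = -9 + ((W² - 2*W) - 4) = -9 + (-4 + W² - 2*W) = -13 + W² - 2*W)
j(K) = -101/9 + K (j(K) = K + (-13 + (-⅔)² - 2*(-⅔)) = K + (-13 + 4/9 + 4/3) = K - 101/9 = -101/9 + K)
7531*j(√(-5 + 6)) = 7531*(-101/9 + √(-5 + 6)) = 7531*(-101/9 + √1) = 7531*(-101/9 + 1) = 7531*(-92/9) = -692852/9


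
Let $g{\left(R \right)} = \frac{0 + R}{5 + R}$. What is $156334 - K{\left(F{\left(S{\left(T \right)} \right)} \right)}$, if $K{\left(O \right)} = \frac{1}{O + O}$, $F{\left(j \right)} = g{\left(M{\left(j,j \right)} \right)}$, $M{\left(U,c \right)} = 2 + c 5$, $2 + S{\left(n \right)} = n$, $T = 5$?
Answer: $\frac{2657667}{17} \approx 1.5633 \cdot 10^{5}$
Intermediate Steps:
$S{\left(n \right)} = -2 + n$
$M{\left(U,c \right)} = 2 + 5 c$
$g{\left(R \right)} = \frac{R}{5 + R}$
$F{\left(j \right)} = \frac{2 + 5 j}{7 + 5 j}$ ($F{\left(j \right)} = \frac{2 + 5 j}{5 + \left(2 + 5 j\right)} = \frac{2 + 5 j}{7 + 5 j}$)
$K{\left(O \right)} = \frac{1}{2 O}$
$156334 - K{\left(F{\left(S{\left(T \right)} \right)} \right)} = 156334 - \frac{1}{2 \frac{2 + 5 \left(-2 + 5\right)}{7 + 5 \left(-2 + 5\right)}} = 156334 - \frac{1}{2 \frac{2 + 5 \cdot 3}{7 + 5 \cdot 3}} = 156334 - \frac{1}{2 \frac{2 + 15}{7 + 15}} = 156334 - \frac{1}{2 \cdot \frac{1}{22} \cdot 17} = 156334 - \frac{1}{2 \cdot \frac{17}{22}} = 156334 - \frac{1}{2} \cdot \frac{22}{17} = 156334 - \frac{11}{17} = \frac{2657667}{17}$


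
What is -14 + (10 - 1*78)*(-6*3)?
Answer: 1210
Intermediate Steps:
-14 + (10 - 1*78)*(-6*3) = -14 + (10 - 78)*(-18) = -14 - 68*(-18) = -14 + 1224 = 1210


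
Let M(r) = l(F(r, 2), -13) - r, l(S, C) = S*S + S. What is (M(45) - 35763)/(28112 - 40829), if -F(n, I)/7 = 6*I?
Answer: 356/157 ≈ 2.2675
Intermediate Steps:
F(n, I) = -42*I
l(S, C) = S + S**2 (l(S, C) = S**2 + S = S + S**2)
M(r) = 6972 - r (M(r) = (-42*2)*(1 - 42*2) - r = -84*(1 - 84) - r = -84*(-83) - r = 6972 - r)
(M(45) - 35763)/(28112 - 40829) = ((6972 - 1*45) - 35763)/(28112 - 40829) = ((6972 - 45) - 35763)/(-12717) = (6927 - 35763)*(-1/12717) = -28836*(-1/12717) = 356/157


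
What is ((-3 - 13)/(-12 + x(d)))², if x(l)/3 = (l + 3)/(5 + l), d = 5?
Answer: 25/9 ≈ 2.7778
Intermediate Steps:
x(l) = 3*(3 + l)/(5 + l) (x(l) = 3*((l + 3)/(5 + l)) = 3*((3 + l)/(5 + l)) = 3*(3 + l)/(5 + l))
((-3 - 13)/(-12 + x(d)))² = ((-3 - 13)/(-12 + 3*(3 + 5)/(5 + 5)))² = (-16/(-12 + 3*8/10))² = (-16/(-12 + 3*(⅒)*8))² = (-16/(-12 + 12/5))² = (-16/(-48/5))² = (-16*(-5/48))² = (5/3)² = 25/9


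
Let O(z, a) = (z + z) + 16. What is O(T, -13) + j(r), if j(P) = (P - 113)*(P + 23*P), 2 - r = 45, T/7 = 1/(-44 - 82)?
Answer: 1449071/9 ≈ 1.6101e+5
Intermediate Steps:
T = -1/18 (T = 7/(-44 - 82) = 7/(-126) = 7*(-1/126) = -1/18 ≈ -0.055556)
O(z, a) = 16 + 2*z (O(z, a) = 2*z + 16 = 16 + 2*z)
r = -43 (r = 2 - 1*45 = 2 - 45 = -43)
j(P) = 24*P*(-113 + P) (j(P) = (-113 + P)*(24*P) = 24*P*(-113 + P))
O(T, -13) + j(r) = (16 + 2*(-1/18)) + 24*(-43)*(-113 - 43) = (16 - 1/9) + 24*(-43)*(-156) = 143/9 + 160992 = 1449071/9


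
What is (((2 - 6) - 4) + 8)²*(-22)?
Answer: 0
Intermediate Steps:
(((2 - 6) - 4) + 8)²*(-22) = ((-4 - 4) + 8)²*(-22) = (-8 + 8)²*(-22) = 0²*(-22) = 0*(-22) = 0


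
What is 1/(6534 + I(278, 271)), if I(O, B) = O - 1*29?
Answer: 1/6783 ≈ 0.00014743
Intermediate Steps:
I(O, B) = -29 + O (I(O, B) = O - 29 = -29 + O)
1/(6534 + I(278, 271)) = 1/(6534 + (-29 + 278)) = 1/(6534 + 249) = 1/6783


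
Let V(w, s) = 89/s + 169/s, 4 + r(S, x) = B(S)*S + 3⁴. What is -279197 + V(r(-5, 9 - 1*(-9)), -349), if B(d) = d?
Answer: -97440011/349 ≈ -2.7920e+5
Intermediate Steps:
r(S, x) = 77 + S² (r(S, x) = -4 + (S*S + 3⁴) = -4 + (S² + 81) = -4 + (81 + S²) = 77 + S²)
V(w, s) = 258/s
-279197 + V(r(-5, 9 - 1*(-9)), -349) = -279197 + 258/(-349) = -279197 + 258*(-1/349) = -279197 - 258/349 = -97440011/349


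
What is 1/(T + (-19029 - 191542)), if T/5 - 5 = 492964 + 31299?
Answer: 1/2410769 ≈ 4.1481e-7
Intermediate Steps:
T = 2621340 (T = 25 + 5*(492964 + 31299) = 25 + 5*524263 = 25 + 2621315 = 2621340)
1/(T + (-19029 - 191542)) = 1/(2621340 + (-19029 - 191542)) = 1/(2621340 - 210571) = 1/2410769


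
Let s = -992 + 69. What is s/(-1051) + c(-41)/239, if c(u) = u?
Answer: 177506/251189 ≈ 0.70666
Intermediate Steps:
s = -923
s/(-1051) + c(-41)/239 = -923/(-1051) - 41/239 = -923*(-1/1051) - 41*1/239 = 923/1051 - 41/239 = 177506/251189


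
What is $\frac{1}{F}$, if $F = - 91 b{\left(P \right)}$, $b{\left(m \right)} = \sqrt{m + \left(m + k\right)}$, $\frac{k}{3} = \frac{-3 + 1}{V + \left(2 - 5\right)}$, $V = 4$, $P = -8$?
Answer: $\frac{i \sqrt{22}}{2002} \approx 0.0023429 i$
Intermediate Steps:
$k = -6$ ($k = 3 \frac{-3 + 1}{4 + \left(2 - 5\right)} = 3 \left(- \frac{2}{4 + \left(2 - 5\right)}\right) = 3 \left(- \frac{2}{4 - 3}\right) = 3 \left(- \frac{2}{1}\right) = 3 \left(\left(-2\right) 1\right) = 3 \left(-2\right) = -6$)
$b{\left(m \right)} = \sqrt{-6 + 2 m}$ ($b{\left(m \right)} = \sqrt{m + \left(m - 6\right)} = \sqrt{m + \left(-6 + m\right)} = \sqrt{-6 + 2 m}$)
$F = - 91 i \sqrt{22}$ ($F = - 91 \sqrt{-6 + 2 \left(-8\right)} = - 91 \sqrt{-6 - 16} = - 91 \sqrt{-22} = - 91 i \sqrt{22} \approx - 426.83 i$)
$\frac{1}{F} = \frac{1}{\left(-91\right) i \sqrt{22}} = \frac{i \sqrt{22}}{2002}$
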